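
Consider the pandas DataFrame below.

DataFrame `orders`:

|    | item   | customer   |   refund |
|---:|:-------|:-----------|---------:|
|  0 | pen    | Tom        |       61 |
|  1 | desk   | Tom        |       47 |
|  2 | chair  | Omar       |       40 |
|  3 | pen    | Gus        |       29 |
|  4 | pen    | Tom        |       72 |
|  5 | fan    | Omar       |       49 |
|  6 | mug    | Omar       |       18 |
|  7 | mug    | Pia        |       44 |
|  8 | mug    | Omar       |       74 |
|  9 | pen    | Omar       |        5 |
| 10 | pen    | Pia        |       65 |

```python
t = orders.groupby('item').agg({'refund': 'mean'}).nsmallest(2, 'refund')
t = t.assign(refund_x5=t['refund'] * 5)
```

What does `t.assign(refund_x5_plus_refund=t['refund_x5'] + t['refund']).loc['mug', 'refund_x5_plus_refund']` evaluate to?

272.0

group by item, mean of refund:
          refund
item            
chair  40.000000
desk   47.000000
fan    49.000000
mug    45.333333
pen    46.400000
take 2 rows with smallest refund:
          refund
item            
chair  40.000000
mug    45.333333
add column refund_x5 = t['refund'] * 5:
          refund   refund_x5
item                        
chair  40.000000  200.000000
mug    45.333333  226.666667
add column refund_x5_plus_refund = t['refund_x5'] + t['refund']:
          refund   refund_x5  refund_x5_plus_refund
item                                               
chair  40.000000  200.000000                  240.0
mug    45.333333  226.666667                  272.0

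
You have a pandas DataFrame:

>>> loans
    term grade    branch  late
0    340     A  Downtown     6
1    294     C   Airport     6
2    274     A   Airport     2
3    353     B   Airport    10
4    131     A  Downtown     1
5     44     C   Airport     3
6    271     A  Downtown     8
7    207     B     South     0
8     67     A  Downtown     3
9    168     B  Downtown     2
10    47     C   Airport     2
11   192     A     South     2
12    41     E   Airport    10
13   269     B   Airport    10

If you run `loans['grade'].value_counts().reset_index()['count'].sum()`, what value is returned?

value_counts of grade:
grade
A    6
B    4
C    3
E    1
Name: count, dtype: int64
reset_index():
  grade  count
0     A      6
1     B      4
2     C      3
3     E      1
Hence 14.

14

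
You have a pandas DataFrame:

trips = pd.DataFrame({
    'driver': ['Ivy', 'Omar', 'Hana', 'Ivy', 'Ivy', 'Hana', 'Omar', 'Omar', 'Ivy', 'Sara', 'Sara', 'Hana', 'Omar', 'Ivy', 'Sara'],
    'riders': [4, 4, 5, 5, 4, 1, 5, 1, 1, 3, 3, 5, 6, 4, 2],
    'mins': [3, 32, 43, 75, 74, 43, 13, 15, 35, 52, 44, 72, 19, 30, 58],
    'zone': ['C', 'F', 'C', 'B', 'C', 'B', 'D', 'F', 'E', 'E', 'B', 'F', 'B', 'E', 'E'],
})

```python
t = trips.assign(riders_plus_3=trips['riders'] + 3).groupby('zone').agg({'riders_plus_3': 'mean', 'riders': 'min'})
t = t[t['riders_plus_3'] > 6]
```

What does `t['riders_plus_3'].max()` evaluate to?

add column riders_plus_3 = trips['riders'] + 3:
   driver  riders  mins zone  riders_plus_3
0     Ivy       4     3    C              7
1    Omar       4    32    F              7
2    Hana       5    43    C              8
3     Ivy       5    75    B              8
4     Ivy       4    74    C              7
5    Hana       1    43    B              4
6    Omar       5    13    D              8
7    Omar       1    15    F              4
8     Ivy       1    35    E              4
9    Sara       3    52    E              6
10   Sara       3    44    B              6
11   Hana       5    72    F              8
12   Omar       6    19    B              9
13    Ivy       4    30    E              7
14   Sara       2    58    E              5
group by zone: mean(riders_plus_3), min(riders):
      riders_plus_3  riders
zone                       
B          6.750000       1
C          7.333333       4
D          8.000000       5
E          5.500000       1
F          6.333333       1
filter rows where riders_plus_3 > 6:
      riders_plus_3  riders
zone                       
B          6.750000       1
C          7.333333       4
D          8.000000       5
F          6.333333       1
The max of column 'riders_plus_3' is 8.0.

8.0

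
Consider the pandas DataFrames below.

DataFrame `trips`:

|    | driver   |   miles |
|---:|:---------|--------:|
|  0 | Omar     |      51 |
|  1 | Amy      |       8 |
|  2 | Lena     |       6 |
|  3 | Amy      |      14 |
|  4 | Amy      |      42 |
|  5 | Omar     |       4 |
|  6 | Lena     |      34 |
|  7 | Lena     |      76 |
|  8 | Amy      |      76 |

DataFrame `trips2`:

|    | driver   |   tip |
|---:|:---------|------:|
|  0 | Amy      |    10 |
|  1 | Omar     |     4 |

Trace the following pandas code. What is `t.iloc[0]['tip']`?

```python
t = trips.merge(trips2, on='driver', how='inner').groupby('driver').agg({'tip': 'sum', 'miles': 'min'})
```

40

merge on 'driver' (how='inner') → 6 rows:
  driver  miles  tip
0   Omar     51    4
1    Amy      8   10
2    Amy     14   10
3    Amy     42   10
4   Omar      4    4
5    Amy     76   10
group by driver: sum(tip), min(miles):
        tip  miles
driver            
Amy      40      8
Omar      8      4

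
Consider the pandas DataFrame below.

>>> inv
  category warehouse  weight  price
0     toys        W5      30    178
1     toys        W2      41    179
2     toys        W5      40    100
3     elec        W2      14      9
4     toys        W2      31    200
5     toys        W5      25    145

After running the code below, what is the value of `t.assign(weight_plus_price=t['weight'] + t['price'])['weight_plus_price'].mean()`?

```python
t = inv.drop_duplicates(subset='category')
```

drop duplicate category (keep=first):
  category warehouse  weight  price
0     toys        W5      30    178
3     elec        W2      14      9
add column weight_plus_price = t['weight'] + t['price']:
  category warehouse  weight  price  weight_plus_price
0     toys        W5      30    178                208
3     elec        W2      14      9                 23
Reading off the mean of column 'weight_plus_price', we get 115.5.

115.5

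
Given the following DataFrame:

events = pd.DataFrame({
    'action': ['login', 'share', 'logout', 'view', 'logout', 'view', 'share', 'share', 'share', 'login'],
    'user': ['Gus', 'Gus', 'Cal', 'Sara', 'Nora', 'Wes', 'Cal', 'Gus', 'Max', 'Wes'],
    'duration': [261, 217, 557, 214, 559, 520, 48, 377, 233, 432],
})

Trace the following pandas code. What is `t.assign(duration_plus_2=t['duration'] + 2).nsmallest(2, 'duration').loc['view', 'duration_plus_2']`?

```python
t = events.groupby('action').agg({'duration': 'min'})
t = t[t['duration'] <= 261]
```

group by action, min of duration:
        duration
action          
login        261
logout       557
share         48
view         214
filter rows where duration <= 261:
        duration
action          
login        261
share         48
view         214
add column duration_plus_2 = t['duration'] + 2:
        duration  duration_plus_2
action                           
login        261              263
share         48               50
view         214              216
take 2 rows with smallest duration:
        duration  duration_plus_2
action                           
share         48               50
view         214              216

216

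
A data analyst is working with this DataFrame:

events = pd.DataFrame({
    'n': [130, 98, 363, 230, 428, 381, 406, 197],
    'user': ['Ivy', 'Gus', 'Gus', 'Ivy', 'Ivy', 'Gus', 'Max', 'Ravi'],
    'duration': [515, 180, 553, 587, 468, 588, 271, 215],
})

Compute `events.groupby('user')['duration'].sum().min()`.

215

group by user, sum of duration:
user
Gus     1321
Ivy     1570
Max      271
Ravi     215
Name: duration, dtype: int64
Hence 215.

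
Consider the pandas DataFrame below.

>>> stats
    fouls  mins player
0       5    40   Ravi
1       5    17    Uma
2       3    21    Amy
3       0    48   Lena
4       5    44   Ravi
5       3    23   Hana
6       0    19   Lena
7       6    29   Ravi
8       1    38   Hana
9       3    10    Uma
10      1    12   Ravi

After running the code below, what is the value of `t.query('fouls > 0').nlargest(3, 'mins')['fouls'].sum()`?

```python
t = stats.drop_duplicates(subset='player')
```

11

drop duplicate player (keep=first):
   fouls  mins player
0      5    40   Ravi
1      5    17    Uma
2      3    21    Amy
3      0    48   Lena
5      3    23   Hana
filter rows where fouls > 0:
   fouls  mins player
0      5    40   Ravi
1      5    17    Uma
2      3    21    Amy
5      3    23   Hana
take 3 rows with largest mins:
   fouls  mins player
0      5    40   Ravi
5      3    23   Hana
2      3    21    Amy
Reading off the sum of column 'fouls', we get 11.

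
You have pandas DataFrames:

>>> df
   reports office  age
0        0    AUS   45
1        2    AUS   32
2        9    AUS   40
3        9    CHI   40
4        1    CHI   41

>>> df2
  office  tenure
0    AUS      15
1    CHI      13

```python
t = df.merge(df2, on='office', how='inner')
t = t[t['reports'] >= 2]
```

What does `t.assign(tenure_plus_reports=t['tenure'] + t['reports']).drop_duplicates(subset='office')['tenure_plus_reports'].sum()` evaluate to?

39

merge on 'office' (how='inner') → 5 rows:
   reports office  age  tenure
0        0    AUS   45      15
1        2    AUS   32      15
2        9    AUS   40      15
3        9    CHI   40      13
4        1    CHI   41      13
filter rows where reports >= 2:
   reports office  age  tenure
1        2    AUS   32      15
2        9    AUS   40      15
3        9    CHI   40      13
add column tenure_plus_reports = t['tenure'] + t['reports']:
   reports office  age  tenure  tenure_plus_reports
1        2    AUS   32      15                   17
2        9    AUS   40      15                   24
3        9    CHI   40      13                   22
drop duplicate office (keep=first):
   reports office  age  tenure  tenure_plus_reports
1        2    AUS   32      15                   17
3        9    CHI   40      13                   22
Taking the sum of column 'tenure_plus_reports' gives 39.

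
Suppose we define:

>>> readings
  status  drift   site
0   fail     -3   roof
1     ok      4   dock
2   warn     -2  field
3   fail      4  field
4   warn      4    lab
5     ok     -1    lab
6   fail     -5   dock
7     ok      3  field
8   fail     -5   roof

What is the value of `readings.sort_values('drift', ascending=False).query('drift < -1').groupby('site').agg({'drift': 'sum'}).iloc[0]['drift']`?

-5

sort by drift descending:
  status  drift   site
1     ok      4   dock
3   fail      4  field
4   warn      4    lab
7     ok      3  field
5     ok     -1    lab
2   warn     -2  field
0   fail     -3   roof
6   fail     -5   dock
8   fail     -5   roof
filter rows where drift < -1:
  status  drift   site
2   warn     -2  field
0   fail     -3   roof
6   fail     -5   dock
8   fail     -5   roof
group by site, sum of drift:
       drift
site        
dock      -5
field     -2
roof      -8
value at position 0, column 'drift' → -5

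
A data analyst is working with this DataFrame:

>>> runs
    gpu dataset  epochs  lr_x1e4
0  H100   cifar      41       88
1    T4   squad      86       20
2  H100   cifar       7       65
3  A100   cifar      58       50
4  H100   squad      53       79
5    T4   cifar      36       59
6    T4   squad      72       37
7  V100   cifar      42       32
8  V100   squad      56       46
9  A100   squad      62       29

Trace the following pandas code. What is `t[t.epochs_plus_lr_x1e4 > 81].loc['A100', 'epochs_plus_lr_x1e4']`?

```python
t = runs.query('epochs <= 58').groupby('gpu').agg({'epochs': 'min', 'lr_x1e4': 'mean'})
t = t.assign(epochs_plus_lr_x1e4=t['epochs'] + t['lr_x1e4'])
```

108.0

filter rows where epochs <= 58:
    gpu dataset  epochs  lr_x1e4
0  H100   cifar      41       88
2  H100   cifar       7       65
3  A100   cifar      58       50
4  H100   squad      53       79
5    T4   cifar      36       59
7  V100   cifar      42       32
8  V100   squad      56       46
group by gpu: min(epochs), mean(lr_x1e4):
      epochs    lr_x1e4
gpu                    
A100      58  50.000000
H100       7  77.333333
T4        36  59.000000
V100      42  39.000000
add column epochs_plus_lr_x1e4 = t['epochs'] + t['lr_x1e4']:
      epochs    lr_x1e4  epochs_plus_lr_x1e4
gpu                                         
A100      58  50.000000           108.000000
H100       7  77.333333            84.333333
T4        36  59.000000            95.000000
V100      42  39.000000            81.000000
filter rows where epochs_plus_lr_x1e4 > 81:
      epochs    lr_x1e4  epochs_plus_lr_x1e4
gpu                                         
A100      58  50.000000           108.000000
H100       7  77.333333            84.333333
T4        36  59.000000            95.000000
Taking the value at row 'A100', column 'epochs_plus_lr_x1e4' gives 108.0.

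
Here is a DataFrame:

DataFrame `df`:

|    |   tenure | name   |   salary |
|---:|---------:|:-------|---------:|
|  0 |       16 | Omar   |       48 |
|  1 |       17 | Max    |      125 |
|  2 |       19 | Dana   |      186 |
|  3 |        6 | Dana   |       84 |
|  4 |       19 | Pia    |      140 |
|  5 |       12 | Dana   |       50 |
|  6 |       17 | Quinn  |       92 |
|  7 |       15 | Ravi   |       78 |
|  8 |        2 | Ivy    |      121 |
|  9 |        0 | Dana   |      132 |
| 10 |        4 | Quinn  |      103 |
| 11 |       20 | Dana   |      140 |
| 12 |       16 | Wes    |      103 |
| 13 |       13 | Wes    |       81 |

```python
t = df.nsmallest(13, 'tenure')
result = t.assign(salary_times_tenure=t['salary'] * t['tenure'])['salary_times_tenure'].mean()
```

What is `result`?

1252.30769231

take 13 rows with smallest tenure:
    tenure   name  salary
9        0   Dana     132
8        2    Ivy     121
10       4  Quinn     103
3        6   Dana      84
5       12   Dana      50
13      13    Wes      81
7       15   Ravi      78
0       16   Omar      48
12      16    Wes     103
1       17    Max     125
6       17  Quinn      92
2       19   Dana     186
4       19    Pia     140
add column salary_times_tenure = t['salary'] * t['tenure']:
    tenure   name  salary  salary_times_tenure
9        0   Dana     132                    0
8        2    Ivy     121                  242
10       4  Quinn     103                  412
3        6   Dana      84                  504
5       12   Dana      50                  600
13      13    Wes      81                 1053
7       15   Ravi      78                 1170
0       16   Omar      48                  768
12      16    Wes     103                 1648
1       17    Max     125                 2125
6       17  Quinn      92                 1564
2       19   Dana     186                 3534
4       19    Pia     140                 2660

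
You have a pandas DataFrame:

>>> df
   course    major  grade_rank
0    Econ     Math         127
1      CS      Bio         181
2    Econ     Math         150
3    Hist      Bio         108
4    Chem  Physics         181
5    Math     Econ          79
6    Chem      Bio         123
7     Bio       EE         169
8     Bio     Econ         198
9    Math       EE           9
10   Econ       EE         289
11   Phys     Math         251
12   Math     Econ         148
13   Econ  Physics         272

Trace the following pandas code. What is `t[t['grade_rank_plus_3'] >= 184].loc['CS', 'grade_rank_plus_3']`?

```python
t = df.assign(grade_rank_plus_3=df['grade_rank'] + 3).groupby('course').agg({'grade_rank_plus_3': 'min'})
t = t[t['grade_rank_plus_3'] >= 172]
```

add column grade_rank_plus_3 = df['grade_rank'] + 3:
   course    major  grade_rank  grade_rank_plus_3
0    Econ     Math         127                130
1      CS      Bio         181                184
2    Econ     Math         150                153
3    Hist      Bio         108                111
4    Chem  Physics         181                184
5    Math     Econ          79                 82
6    Chem      Bio         123                126
7     Bio       EE         169                172
8     Bio     Econ         198                201
9    Math       EE           9                 12
10   Econ       EE         289                292
11   Phys     Math         251                254
12   Math     Econ         148                151
13   Econ  Physics         272                275
group by course, min of grade_rank_plus_3:
        grade_rank_plus_3
course                   
Bio                   172
CS                    184
Chem                  126
Econ                  130
Hist                  111
Math                   12
Phys                  254
filter rows where grade_rank_plus_3 >= 172:
        grade_rank_plus_3
course                   
Bio                   172
CS                    184
Phys                  254
filter rows where grade_rank_plus_3 >= 184:
        grade_rank_plus_3
course                   
CS                    184
Phys                  254

184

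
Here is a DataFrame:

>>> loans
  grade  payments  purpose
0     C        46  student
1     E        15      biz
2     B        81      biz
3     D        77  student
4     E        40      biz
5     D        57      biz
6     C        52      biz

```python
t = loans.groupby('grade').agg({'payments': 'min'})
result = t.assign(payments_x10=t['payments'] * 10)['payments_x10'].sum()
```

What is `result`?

1990

group by grade, min of payments:
       payments
grade          
B            81
C            46
D            57
E            15
add column payments_x10 = t['payments'] * 10:
       payments  payments_x10
grade                        
B            81           810
C            46           460
D            57           570
E            15           150
Hence 1990.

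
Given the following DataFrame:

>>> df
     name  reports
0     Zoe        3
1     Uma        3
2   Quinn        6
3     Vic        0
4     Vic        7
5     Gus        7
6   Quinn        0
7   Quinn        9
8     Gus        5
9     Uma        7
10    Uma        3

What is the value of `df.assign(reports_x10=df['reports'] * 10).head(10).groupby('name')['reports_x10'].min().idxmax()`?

add column reports_x10 = df['reports'] * 10:
     name  reports  reports_x10
0     Zoe        3           30
1     Uma        3           30
2   Quinn        6           60
3     Vic        0            0
4     Vic        7           70
5     Gus        7           70
6   Quinn        0            0
7   Quinn        9           90
8     Gus        5           50
9     Uma        7           70
10    Uma        3           30
take first 10 rows:
    name  reports  reports_x10
0    Zoe        3           30
1    Uma        3           30
2  Quinn        6           60
3    Vic        0            0
4    Vic        7           70
5    Gus        7           70
6  Quinn        0            0
7  Quinn        9           90
8    Gus        5           50
9    Uma        7           70
group by name, min of reports_x10:
name
Gus      50
Quinn     0
Uma      30
Vic       0
Zoe      30
Name: reports_x10, dtype: int64
Hence Gus.

Gus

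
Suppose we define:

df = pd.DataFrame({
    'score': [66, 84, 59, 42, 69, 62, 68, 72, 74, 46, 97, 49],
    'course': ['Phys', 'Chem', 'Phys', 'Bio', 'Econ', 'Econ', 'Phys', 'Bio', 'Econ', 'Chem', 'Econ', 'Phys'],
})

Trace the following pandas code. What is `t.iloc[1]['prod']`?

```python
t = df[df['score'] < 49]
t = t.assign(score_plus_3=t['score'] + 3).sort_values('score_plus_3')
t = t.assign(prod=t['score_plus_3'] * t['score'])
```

2254

filter rows where score < 49:
   score course
3     42    Bio
9     46   Chem
add column score_plus_3 = t['score'] + 3:
   score course  score_plus_3
3     42    Bio            45
9     46   Chem            49
sort by score_plus_3:
   score course  score_plus_3
3     42    Bio            45
9     46   Chem            49
add column prod = t['score_plus_3'] * t['score']:
   score course  score_plus_3  prod
3     42    Bio            45  1890
9     46   Chem            49  2254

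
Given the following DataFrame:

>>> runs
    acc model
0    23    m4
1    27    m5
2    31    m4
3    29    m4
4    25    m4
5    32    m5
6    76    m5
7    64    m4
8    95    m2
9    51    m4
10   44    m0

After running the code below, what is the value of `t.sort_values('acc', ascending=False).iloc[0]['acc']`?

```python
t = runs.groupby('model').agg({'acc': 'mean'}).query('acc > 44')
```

group by model, mean of acc:
             acc
model           
m0     44.000000
m2     95.000000
m4     37.166667
m5     45.000000
filter rows where acc > 44:
        acc
model      
m2     95.0
m5     45.0
sort by acc descending:
        acc
model      
m2     95.0
m5     45.0
The value at position 0, column 'acc' is 95.0.

95.0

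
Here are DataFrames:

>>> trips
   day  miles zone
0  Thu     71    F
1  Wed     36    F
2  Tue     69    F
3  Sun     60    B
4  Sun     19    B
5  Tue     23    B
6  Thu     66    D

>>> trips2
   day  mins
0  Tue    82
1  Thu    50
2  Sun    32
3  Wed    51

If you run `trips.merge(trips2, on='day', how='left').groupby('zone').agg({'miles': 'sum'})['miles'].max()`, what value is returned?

merge on 'day' (how='left') → 7 rows:
   day  miles zone  mins
0  Thu     71    F    50
1  Wed     36    F    51
2  Tue     69    F    82
3  Sun     60    B    32
4  Sun     19    B    32
5  Tue     23    B    82
6  Thu     66    D    50
group by zone, sum of miles:
      miles
zone       
B       102
D        66
F       176
max of column 'miles' → 176

176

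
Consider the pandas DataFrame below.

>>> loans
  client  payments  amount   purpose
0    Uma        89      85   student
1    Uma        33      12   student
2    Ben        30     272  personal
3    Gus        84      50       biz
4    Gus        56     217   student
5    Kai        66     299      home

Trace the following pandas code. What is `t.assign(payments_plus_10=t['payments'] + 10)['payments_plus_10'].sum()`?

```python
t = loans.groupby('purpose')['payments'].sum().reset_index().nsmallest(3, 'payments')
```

210

group by purpose, sum of payments:
purpose
biz          84
home         66
personal     30
student     178
Name: payments, dtype: int64
reset_index():
    purpose  payments
0       biz        84
1      home        66
2  personal        30
3   student       178
take 3 rows with smallest payments:
    purpose  payments
2  personal        30
1      home        66
0       biz        84
add column payments_plus_10 = t['payments'] + 10:
    purpose  payments  payments_plus_10
2  personal        30                40
1      home        66                76
0       biz        84                94
Taking the sum of column 'payments_plus_10' gives 210.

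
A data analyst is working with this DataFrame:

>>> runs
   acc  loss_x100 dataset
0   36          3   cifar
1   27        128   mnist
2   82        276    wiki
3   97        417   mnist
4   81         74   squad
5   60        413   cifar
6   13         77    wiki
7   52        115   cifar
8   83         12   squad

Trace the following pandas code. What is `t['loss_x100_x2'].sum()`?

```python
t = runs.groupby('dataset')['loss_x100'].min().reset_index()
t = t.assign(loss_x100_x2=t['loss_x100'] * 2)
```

group by dataset, min of loss_x100:
dataset
cifar      3
mnist    128
squad     12
wiki      77
Name: loss_x100, dtype: int64
reset_index():
  dataset  loss_x100
0   cifar          3
1   mnist        128
2   squad         12
3    wiki         77
add column loss_x100_x2 = t['loss_x100'] * 2:
  dataset  loss_x100  loss_x100_x2
0   cifar          3             6
1   mnist        128           256
2   squad         12            24
3    wiki         77           154
Finally, sum of column 'loss_x100_x2' = 440.

440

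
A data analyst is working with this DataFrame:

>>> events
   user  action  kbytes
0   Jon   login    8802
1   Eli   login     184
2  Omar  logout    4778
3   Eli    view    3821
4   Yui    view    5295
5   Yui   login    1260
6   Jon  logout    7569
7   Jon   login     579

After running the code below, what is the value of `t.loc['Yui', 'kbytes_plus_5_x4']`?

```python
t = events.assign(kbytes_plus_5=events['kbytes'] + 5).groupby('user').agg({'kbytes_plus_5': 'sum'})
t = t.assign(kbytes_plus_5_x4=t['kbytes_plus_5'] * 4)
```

26260

add column kbytes_plus_5 = events['kbytes'] + 5:
   user  action  kbytes  kbytes_plus_5
0   Jon   login    8802           8807
1   Eli   login     184            189
2  Omar  logout    4778           4783
3   Eli    view    3821           3826
4   Yui    view    5295           5300
5   Yui   login    1260           1265
6   Jon  logout    7569           7574
7   Jon   login     579            584
group by user, sum of kbytes_plus_5:
      kbytes_plus_5
user               
Eli            4015
Jon           16965
Omar           4783
Yui            6565
add column kbytes_plus_5_x4 = t['kbytes_plus_5'] * 4:
      kbytes_plus_5  kbytes_plus_5_x4
user                                 
Eli            4015             16060
Jon           16965             67860
Omar           4783             19132
Yui            6565             26260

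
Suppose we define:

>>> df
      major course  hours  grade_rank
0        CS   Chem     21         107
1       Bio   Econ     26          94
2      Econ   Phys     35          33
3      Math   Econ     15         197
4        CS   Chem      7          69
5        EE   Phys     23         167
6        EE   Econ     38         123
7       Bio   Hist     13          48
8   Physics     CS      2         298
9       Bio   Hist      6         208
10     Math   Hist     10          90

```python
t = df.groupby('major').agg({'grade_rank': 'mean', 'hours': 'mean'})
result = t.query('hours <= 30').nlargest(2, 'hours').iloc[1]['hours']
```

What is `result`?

14.0

group by major: mean(grade_rank), mean(hours):
         grade_rank  hours
major                     
Bio      116.666667   15.0
CS        88.000000   14.0
EE       145.000000   30.5
Econ      33.000000   35.0
Math     143.500000   12.5
Physics  298.000000    2.0
filter rows where hours <= 30:
         grade_rank  hours
major                     
Bio      116.666667   15.0
CS        88.000000   14.0
Math     143.500000   12.5
Physics  298.000000    2.0
take 2 rows with largest hours:
       grade_rank  hours
major                   
Bio    116.666667   15.0
CS      88.000000   14.0
Finally, value at position 1, column 'hours' = 14.0.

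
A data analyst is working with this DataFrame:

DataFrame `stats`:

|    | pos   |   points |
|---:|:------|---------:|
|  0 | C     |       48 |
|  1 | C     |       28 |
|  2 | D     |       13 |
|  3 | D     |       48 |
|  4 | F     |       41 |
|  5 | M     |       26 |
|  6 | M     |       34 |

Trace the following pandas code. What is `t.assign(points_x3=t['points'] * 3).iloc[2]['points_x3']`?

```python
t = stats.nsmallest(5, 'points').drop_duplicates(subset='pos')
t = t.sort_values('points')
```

84

take 5 rows with smallest points:
  pos  points
2   D      13
5   M      26
1   C      28
6   M      34
4   F      41
drop duplicate pos (keep=first):
  pos  points
2   D      13
5   M      26
1   C      28
4   F      41
sort by points:
  pos  points
2   D      13
5   M      26
1   C      28
4   F      41
add column points_x3 = t['points'] * 3:
  pos  points  points_x3
2   D      13         39
5   M      26         78
1   C      28         84
4   F      41        123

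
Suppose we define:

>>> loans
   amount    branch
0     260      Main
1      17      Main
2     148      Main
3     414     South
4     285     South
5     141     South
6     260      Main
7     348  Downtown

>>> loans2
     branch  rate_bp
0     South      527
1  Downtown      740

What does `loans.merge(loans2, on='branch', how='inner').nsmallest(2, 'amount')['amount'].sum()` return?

merge on 'branch' (how='inner') → 4 rows:
   amount    branch  rate_bp
0     414     South      527
1     285     South      527
2     141     South      527
3     348  Downtown      740
take 2 rows with smallest amount:
   amount branch  rate_bp
2     141  South      527
1     285  South      527
So sum() = 426.

426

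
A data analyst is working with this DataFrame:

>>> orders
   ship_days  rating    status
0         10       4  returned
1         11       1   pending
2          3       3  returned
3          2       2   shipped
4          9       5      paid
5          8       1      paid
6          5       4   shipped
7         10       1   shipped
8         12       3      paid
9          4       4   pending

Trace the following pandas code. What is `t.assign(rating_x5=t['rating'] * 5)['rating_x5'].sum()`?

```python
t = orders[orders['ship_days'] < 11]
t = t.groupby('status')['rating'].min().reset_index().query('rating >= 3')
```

35

filter rows where ship_days < 11:
   ship_days  rating    status
0         10       4  returned
2          3       3  returned
3          2       2   shipped
4          9       5      paid
5          8       1      paid
6          5       4   shipped
7         10       1   shipped
9          4       4   pending
group by status, min of rating:
status
paid        1
pending     4
returned    3
shipped     1
Name: rating, dtype: int64
reset_index():
     status  rating
0      paid       1
1   pending       4
2  returned       3
3   shipped       1
filter rows where rating >= 3:
     status  rating
1   pending       4
2  returned       3
add column rating_x5 = t['rating'] * 5:
     status  rating  rating_x5
1   pending       4         20
2  returned       3         15
Taking the sum of column 'rating_x5' gives 35.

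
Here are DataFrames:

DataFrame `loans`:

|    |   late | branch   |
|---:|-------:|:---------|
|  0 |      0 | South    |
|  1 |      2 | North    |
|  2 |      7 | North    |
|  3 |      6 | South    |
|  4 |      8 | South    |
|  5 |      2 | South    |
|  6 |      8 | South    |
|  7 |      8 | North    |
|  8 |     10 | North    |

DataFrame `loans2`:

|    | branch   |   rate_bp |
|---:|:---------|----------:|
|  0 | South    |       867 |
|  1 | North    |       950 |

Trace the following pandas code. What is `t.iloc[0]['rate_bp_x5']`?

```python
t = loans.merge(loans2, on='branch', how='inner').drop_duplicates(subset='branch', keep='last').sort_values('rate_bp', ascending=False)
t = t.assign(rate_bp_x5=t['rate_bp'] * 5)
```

4750

merge on 'branch' (how='inner') → 9 rows:
   late branch  rate_bp
0     0  South      867
1     2  North      950
2     7  North      950
3     6  South      867
4     8  South      867
5     2  South      867
6     8  South      867
7     8  North      950
8    10  North      950
drop duplicate branch (keep=last):
   late branch  rate_bp
6     8  South      867
8    10  North      950
sort by rate_bp descending:
   late branch  rate_bp
8    10  North      950
6     8  South      867
add column rate_bp_x5 = t['rate_bp'] * 5:
   late branch  rate_bp  rate_bp_x5
8    10  North      950        4750
6     8  South      867        4335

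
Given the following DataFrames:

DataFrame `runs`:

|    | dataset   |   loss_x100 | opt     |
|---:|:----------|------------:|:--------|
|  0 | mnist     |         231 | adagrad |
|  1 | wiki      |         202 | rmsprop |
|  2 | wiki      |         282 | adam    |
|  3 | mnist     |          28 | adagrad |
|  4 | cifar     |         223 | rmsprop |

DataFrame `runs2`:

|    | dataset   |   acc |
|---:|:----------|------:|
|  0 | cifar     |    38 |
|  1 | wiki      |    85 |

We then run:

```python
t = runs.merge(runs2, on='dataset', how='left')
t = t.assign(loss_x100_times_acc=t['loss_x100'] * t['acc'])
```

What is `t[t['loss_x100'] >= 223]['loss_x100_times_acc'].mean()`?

16222.0

merge on 'dataset' (how='left') → 5 rows:
  dataset  loss_x100      opt   acc
0   mnist        231  adagrad   NaN
1    wiki        202  rmsprop  85.0
2    wiki        282     adam  85.0
3   mnist         28  adagrad   NaN
4   cifar        223  rmsprop  38.0
add column loss_x100_times_acc = t['loss_x100'] * t['acc']:
  dataset  loss_x100      opt   acc  loss_x100_times_acc
0   mnist        231  adagrad   NaN                  NaN
1    wiki        202  rmsprop  85.0              17170.0
2    wiki        282     adam  85.0              23970.0
3   mnist         28  adagrad   NaN                  NaN
4   cifar        223  rmsprop  38.0               8474.0
filter rows where loss_x100 >= 223:
  dataset  loss_x100      opt   acc  loss_x100_times_acc
0   mnist        231  adagrad   NaN                  NaN
2    wiki        282     adam  85.0              23970.0
4   cifar        223  rmsprop  38.0               8474.0
Reading off the mean of column 'loss_x100_times_acc', we get 16222.0.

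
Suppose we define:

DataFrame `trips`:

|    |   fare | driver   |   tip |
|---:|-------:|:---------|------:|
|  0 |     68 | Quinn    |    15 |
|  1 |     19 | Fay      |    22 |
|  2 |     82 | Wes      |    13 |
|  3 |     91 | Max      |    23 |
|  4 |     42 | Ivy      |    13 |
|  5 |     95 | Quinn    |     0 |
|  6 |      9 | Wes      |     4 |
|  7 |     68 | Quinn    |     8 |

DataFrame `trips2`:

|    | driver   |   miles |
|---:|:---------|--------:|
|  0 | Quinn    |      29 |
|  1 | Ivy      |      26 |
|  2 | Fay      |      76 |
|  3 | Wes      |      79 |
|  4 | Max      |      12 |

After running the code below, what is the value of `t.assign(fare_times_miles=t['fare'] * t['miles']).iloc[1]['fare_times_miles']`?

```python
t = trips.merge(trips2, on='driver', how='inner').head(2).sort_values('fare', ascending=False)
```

1444

merge on 'driver' (how='inner') → 8 rows:
   fare driver  tip  miles
0    68  Quinn   15     29
1    19    Fay   22     76
2    82    Wes   13     79
3    91    Max   23     12
4    42    Ivy   13     26
5    95  Quinn    0     29
6     9    Wes    4     79
7    68  Quinn    8     29
take first 2 rows:
   fare driver  tip  miles
0    68  Quinn   15     29
1    19    Fay   22     76
sort by fare descending:
   fare driver  tip  miles
0    68  Quinn   15     29
1    19    Fay   22     76
add column fare_times_miles = t['fare'] * t['miles']:
   fare driver  tip  miles  fare_times_miles
0    68  Quinn   15     29              1972
1    19    Fay   22     76              1444
Finally, value at position 1, column 'fare_times_miles' = 1444.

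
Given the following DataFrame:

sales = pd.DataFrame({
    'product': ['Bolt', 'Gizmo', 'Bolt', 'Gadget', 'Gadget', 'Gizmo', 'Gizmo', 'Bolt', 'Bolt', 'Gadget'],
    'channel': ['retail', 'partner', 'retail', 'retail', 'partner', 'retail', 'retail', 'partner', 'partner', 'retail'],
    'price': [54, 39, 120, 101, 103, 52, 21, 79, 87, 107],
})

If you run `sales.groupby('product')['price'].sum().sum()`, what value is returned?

763

group by product, sum of price:
product
Bolt      340
Gadget    311
Gizmo     112
Name: price, dtype: int64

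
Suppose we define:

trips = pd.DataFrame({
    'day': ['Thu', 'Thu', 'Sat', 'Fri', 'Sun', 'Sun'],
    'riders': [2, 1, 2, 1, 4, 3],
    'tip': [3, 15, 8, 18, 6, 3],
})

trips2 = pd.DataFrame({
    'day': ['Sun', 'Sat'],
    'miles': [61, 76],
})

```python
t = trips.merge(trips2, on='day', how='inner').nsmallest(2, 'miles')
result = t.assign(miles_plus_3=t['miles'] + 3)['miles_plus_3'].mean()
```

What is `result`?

64.0

merge on 'day' (how='inner') → 3 rows:
   day  riders  tip  miles
0  Sat       2    8     76
1  Sun       4    6     61
2  Sun       3    3     61
take 2 rows with smallest miles:
   day  riders  tip  miles
1  Sun       4    6     61
2  Sun       3    3     61
add column miles_plus_3 = t['miles'] + 3:
   day  riders  tip  miles  miles_plus_3
1  Sun       4    6     61            64
2  Sun       3    3     61            64
Then the mean of column 'miles_plus_3': 64.0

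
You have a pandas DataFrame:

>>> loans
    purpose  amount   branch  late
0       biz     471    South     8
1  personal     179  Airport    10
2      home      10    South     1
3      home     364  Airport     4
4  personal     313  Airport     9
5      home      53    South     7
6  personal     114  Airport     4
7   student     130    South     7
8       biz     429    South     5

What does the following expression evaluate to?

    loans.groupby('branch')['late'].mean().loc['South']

group by branch, mean of late:
branch
Airport    6.75
South      5.60
Name: late, dtype: float64
value at index 'South' → 5.6

5.6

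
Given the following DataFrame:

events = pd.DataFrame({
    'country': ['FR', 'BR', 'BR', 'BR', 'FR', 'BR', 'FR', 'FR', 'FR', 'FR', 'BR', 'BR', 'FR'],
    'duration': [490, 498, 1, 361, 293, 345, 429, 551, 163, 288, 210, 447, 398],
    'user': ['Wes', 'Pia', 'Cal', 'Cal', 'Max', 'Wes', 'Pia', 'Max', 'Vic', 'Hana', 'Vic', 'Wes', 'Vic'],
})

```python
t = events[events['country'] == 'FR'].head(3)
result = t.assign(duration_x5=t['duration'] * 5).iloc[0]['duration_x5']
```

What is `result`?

filter rows where country == 'FR':
   country  duration  user
0       FR       490   Wes
4       FR       293   Max
6       FR       429   Pia
7       FR       551   Max
8       FR       163   Vic
9       FR       288  Hana
12      FR       398   Vic
take first 3 rows:
  country  duration user
0      FR       490  Wes
4      FR       293  Max
6      FR       429  Pia
add column duration_x5 = t['duration'] * 5:
  country  duration user  duration_x5
0      FR       490  Wes         2450
4      FR       293  Max         1465
6      FR       429  Pia         2145
Hence 2450.

2450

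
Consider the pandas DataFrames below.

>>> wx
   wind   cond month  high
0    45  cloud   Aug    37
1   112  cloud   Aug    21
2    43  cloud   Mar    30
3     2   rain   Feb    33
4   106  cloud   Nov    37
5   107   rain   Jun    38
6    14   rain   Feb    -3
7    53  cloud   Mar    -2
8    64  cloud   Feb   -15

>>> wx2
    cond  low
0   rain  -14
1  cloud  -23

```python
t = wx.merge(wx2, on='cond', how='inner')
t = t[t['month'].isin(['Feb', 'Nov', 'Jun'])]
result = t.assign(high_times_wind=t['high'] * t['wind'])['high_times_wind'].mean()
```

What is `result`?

merge on 'cond' (how='inner') → 9 rows:
   wind   cond month  high  low
0    45  cloud   Aug    37  -23
1   112  cloud   Aug    21  -23
2    43  cloud   Mar    30  -23
3     2   rain   Feb    33  -14
4   106  cloud   Nov    37  -23
5   107   rain   Jun    38  -14
6    14   rain   Feb    -3  -14
7    53  cloud   Mar    -2  -23
8    64  cloud   Feb   -15  -23
filter rows where month in ['Feb', 'Nov', 'Jun']:
   wind   cond month  high  low
3     2   rain   Feb    33  -14
4   106  cloud   Nov    37  -23
5   107   rain   Jun    38  -14
6    14   rain   Feb    -3  -14
8    64  cloud   Feb   -15  -23
add column high_times_wind = t['high'] * t['wind']:
   wind   cond month  high  low  high_times_wind
3     2   rain   Feb    33  -14               66
4   106  cloud   Nov    37  -23             3922
5   107   rain   Jun    38  -14             4066
6    14   rain   Feb    -3  -14              -42
8    64  cloud   Feb   -15  -23             -960
Then the mean of column 'high_times_wind': 1410.4

1410.4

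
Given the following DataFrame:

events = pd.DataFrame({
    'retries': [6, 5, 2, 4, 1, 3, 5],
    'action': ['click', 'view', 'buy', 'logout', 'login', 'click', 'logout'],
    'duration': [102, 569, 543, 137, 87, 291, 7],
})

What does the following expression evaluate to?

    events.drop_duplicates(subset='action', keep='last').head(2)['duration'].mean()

drop duplicate action (keep=last):
   retries  action  duration
1        5    view       569
2        2     buy       543
4        1   login        87
5        3   click       291
6        5  logout         7
take first 2 rows:
   retries action  duration
1        5   view       569
2        2    buy       543
Taking the mean of column 'duration' gives 556.0.

556.0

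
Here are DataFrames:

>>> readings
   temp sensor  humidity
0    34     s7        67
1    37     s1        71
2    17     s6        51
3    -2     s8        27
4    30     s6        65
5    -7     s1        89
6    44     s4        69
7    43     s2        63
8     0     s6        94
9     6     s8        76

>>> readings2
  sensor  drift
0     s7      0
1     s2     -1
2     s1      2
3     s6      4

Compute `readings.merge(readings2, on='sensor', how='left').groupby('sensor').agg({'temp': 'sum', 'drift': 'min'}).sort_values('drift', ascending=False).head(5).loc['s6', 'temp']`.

merge on 'sensor' (how='left') → 10 rows:
   temp sensor  humidity  drift
0    34     s7        67    0.0
1    37     s1        71    2.0
2    17     s6        51    4.0
3    -2     s8        27    NaN
4    30     s6        65    4.0
5    -7     s1        89    2.0
6    44     s4        69    NaN
7    43     s2        63   -1.0
8     0     s6        94    4.0
9     6     s8        76    NaN
group by sensor: sum(temp), min(drift):
        temp  drift
sensor             
s1        30    2.0
s2        43   -1.0
s4        44    NaN
s6        47    4.0
s7        34    0.0
s8         4    NaN
sort by drift descending:
        temp  drift
sensor             
s6        47    4.0
s1        30    2.0
s7        34    0.0
s2        43   -1.0
s4        44    NaN
s8         4    NaN
take first 5 rows:
        temp  drift
sensor             
s6        47    4.0
s1        30    2.0
s7        34    0.0
s2        43   -1.0
s4        44    NaN
Then the value at row 's6', column 'temp': 47

47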